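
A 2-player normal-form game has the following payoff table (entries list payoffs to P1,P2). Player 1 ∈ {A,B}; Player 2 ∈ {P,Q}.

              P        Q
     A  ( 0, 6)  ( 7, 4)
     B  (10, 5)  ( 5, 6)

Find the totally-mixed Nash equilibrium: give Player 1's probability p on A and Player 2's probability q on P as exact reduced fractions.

P1 indiff ⇒ q·0+(1-q)·7 = q·10+(1-q)·5 ⇒ q(-10) = (1-q)(-2) ⇒ q = 1/6
P2 indiff ⇒ p·6+(1-p)·5 = p·4+(1-p)·6 ⇒ p(2) = (1-p)(1) ⇒ p = 1/3

p=1/3, q=1/6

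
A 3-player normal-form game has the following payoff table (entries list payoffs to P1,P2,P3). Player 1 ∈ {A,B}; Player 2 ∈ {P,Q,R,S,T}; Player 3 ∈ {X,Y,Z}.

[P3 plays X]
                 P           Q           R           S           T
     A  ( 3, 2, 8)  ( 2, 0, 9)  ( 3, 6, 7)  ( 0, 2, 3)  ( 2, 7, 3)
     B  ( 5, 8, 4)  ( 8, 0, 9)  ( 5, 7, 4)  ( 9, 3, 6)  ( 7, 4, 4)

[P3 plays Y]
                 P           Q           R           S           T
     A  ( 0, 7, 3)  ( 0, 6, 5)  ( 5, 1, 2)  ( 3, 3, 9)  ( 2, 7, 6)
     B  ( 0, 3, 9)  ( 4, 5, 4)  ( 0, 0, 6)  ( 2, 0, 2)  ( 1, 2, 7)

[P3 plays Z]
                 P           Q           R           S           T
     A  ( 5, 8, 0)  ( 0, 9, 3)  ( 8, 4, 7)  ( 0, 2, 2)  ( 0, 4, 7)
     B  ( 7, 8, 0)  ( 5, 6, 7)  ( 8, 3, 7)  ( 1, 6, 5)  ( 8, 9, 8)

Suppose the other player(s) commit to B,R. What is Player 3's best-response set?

P3 best: {Z}

u_3(X vs B,R) = 4
u_3(Y vs B,R) = 6
u_3(Z vs B,R) = 7
max payoff 7 at {Z}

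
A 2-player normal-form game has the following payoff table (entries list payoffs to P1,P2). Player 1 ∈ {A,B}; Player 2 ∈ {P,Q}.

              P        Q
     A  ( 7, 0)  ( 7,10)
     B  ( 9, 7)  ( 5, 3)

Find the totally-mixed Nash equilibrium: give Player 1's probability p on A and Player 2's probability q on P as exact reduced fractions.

P1 mixes 2/7 on A; P2 mixes 1/2 on P

P1 indiff ⇒ q·7+(1-q)·7 = q·9+(1-q)·5 ⇒ q(-2) = (1-q)(-2) ⇒ q = 1/2
P2 indiff ⇒ p·0+(1-p)·7 = p·10+(1-p)·3 ⇒ p(-10) = (1-p)(-4) ⇒ p = 2/7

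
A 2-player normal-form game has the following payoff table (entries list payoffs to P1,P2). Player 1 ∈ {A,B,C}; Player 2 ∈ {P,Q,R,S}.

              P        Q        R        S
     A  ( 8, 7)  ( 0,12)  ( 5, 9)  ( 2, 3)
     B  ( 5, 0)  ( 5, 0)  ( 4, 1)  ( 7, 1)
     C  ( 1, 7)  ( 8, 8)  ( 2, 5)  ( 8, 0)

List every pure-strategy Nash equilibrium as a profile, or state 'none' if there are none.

Nash profiles: (C,Q)

(A,P): not NE [P2→Q gives 12>7]
(A,Q): not NE [P1→C gives 8>0]
(A,R): not NE [P2→Q gives 12>9]
(A,S): not NE [P1→C gives 8>2; P2→Q gives 12>3]
(B,P): not NE [P1→A gives 8>5; P2→S gives 1>0]
(B,Q): not NE [P1→C gives 8>5; P2→S gives 1>0]
(B,R): not NE [P1→A gives 5>4]
(B,S): not NE [P1→C gives 8>7]
(C,P): not NE [P1→A gives 8>1; P2→Q gives 8>7]
(C,Q): NE
(C,R): not NE [P1→A gives 5>2; P2→Q gives 8>5]
(C,S): not NE [P2→Q gives 8>0]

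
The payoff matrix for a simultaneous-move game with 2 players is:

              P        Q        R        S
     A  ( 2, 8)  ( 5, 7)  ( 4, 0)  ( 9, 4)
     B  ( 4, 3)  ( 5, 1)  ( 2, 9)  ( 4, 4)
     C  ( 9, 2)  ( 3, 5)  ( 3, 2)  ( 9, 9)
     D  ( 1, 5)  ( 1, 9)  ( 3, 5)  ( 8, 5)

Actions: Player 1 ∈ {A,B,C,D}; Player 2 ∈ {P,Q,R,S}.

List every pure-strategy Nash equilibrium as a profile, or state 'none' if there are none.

PSNE = {(C,S)}

(A,P): not NE [P1→C gives 9>2]
(A,Q): not NE [P2→P gives 8>7]
(A,R): not NE [P2→P gives 8>0]
(A,S): not NE [P2→P gives 8>4]
(B,P): not NE [P1→C gives 9>4; P2→R gives 9>3]
(B,Q): not NE [P2→R gives 9>1]
(B,R): not NE [P1→A gives 4>2]
(B,S): not NE [P1→C gives 9>4; P2→R gives 9>4]
(C,P): not NE [P2→S gives 9>2]
(C,Q): not NE [P1→B gives 5>3; P2→S gives 9>5]
(C,R): not NE [P1→A gives 4>3; P2→S gives 9>2]
(C,S): NE
(D,P): not NE [P1→C gives 9>1; P2→Q gives 9>5]
(D,Q): not NE [P1→B gives 5>1]
(D,R): not NE [P1→A gives 4>3; P2→Q gives 9>5]
(D,S): not NE [P1→C gives 9>8; P2→Q gives 9>5]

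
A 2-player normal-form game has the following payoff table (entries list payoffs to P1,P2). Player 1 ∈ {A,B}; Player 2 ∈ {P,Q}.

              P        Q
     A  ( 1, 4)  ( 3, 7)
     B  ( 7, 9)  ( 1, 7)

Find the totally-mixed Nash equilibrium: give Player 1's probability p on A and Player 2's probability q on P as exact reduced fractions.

P1 indiff ⇒ q·1+(1-q)·3 = q·7+(1-q)·1 ⇒ q(-6) = (1-q)(-2) ⇒ q = 1/4
P2 indiff ⇒ p·4+(1-p)·9 = p·7+(1-p)·7 ⇒ p(-3) = (1-p)(-2) ⇒ p = 2/5

p=2/5, q=1/4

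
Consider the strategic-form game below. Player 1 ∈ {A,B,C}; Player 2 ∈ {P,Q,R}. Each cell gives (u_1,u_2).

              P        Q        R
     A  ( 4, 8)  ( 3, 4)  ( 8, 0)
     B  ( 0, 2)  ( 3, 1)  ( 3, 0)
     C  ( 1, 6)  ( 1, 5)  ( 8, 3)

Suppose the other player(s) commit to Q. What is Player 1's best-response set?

u_1(A vs Q) = 3
u_1(B vs Q) = 3
u_1(C vs Q) = 1
max payoff 3 at {A,B}

BR_1 = {A,B}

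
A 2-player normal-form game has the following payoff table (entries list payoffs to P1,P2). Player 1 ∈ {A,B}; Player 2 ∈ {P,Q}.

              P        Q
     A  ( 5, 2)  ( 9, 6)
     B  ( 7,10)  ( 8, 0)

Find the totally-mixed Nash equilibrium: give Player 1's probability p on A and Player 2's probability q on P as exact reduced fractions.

P1 indiff ⇒ q·5+(1-q)·9 = q·7+(1-q)·8 ⇒ q(-2) = (1-q)(-1) ⇒ q = 1/3
P2 indiff ⇒ p·2+(1-p)·10 = p·6+(1-p)·0 ⇒ p(-4) = (1-p)(-10) ⇒ p = 5/7

(p,q) = (5/7, 1/3)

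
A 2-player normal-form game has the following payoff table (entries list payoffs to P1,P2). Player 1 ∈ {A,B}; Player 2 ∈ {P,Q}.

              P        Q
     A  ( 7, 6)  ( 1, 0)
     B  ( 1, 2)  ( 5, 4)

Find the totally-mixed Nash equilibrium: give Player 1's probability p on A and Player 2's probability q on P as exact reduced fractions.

P1 indiff ⇒ q·7+(1-q)·1 = q·1+(1-q)·5 ⇒ q(6) = (1-q)(4) ⇒ q = 2/5
P2 indiff ⇒ p·6+(1-p)·2 = p·0+(1-p)·4 ⇒ p(6) = (1-p)(2) ⇒ p = 1/4

p=1/4, q=2/5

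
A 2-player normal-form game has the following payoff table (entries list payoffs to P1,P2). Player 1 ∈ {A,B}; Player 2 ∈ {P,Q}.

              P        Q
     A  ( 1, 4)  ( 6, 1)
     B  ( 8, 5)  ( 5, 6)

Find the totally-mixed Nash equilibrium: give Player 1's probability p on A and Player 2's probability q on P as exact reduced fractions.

P1 indiff ⇒ q·1+(1-q)·6 = q·8+(1-q)·5 ⇒ q(-7) = (1-q)(-1) ⇒ q = 1/8
P2 indiff ⇒ p·4+(1-p)·5 = p·1+(1-p)·6 ⇒ p(3) = (1-p)(1) ⇒ p = 1/4

P1 mixes 1/4 on A; P2 mixes 1/8 on P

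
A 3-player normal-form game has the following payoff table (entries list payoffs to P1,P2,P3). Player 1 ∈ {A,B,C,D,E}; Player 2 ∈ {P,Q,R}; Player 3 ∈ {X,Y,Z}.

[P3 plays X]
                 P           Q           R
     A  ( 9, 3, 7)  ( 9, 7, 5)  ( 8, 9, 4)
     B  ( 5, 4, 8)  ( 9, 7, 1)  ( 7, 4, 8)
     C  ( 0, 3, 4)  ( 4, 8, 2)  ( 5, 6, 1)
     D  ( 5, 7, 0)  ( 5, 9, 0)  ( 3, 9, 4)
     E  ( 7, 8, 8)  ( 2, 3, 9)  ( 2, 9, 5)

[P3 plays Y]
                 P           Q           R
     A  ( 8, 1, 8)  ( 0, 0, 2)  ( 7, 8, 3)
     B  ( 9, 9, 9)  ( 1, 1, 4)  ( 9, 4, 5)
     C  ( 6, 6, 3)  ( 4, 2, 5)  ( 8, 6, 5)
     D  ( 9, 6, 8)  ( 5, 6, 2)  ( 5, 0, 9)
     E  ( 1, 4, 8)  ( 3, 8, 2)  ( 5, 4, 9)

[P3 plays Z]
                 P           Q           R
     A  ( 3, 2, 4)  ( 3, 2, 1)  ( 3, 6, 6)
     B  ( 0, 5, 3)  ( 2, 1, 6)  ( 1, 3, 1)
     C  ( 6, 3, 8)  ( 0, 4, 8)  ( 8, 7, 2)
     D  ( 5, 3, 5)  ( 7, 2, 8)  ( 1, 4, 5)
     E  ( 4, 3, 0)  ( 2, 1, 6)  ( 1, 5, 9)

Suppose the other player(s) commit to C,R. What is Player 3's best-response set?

P3 best: {Y}

u_3(X vs C,R) = 1
u_3(Y vs C,R) = 5
u_3(Z vs C,R) = 2
max payoff 5 at {Y}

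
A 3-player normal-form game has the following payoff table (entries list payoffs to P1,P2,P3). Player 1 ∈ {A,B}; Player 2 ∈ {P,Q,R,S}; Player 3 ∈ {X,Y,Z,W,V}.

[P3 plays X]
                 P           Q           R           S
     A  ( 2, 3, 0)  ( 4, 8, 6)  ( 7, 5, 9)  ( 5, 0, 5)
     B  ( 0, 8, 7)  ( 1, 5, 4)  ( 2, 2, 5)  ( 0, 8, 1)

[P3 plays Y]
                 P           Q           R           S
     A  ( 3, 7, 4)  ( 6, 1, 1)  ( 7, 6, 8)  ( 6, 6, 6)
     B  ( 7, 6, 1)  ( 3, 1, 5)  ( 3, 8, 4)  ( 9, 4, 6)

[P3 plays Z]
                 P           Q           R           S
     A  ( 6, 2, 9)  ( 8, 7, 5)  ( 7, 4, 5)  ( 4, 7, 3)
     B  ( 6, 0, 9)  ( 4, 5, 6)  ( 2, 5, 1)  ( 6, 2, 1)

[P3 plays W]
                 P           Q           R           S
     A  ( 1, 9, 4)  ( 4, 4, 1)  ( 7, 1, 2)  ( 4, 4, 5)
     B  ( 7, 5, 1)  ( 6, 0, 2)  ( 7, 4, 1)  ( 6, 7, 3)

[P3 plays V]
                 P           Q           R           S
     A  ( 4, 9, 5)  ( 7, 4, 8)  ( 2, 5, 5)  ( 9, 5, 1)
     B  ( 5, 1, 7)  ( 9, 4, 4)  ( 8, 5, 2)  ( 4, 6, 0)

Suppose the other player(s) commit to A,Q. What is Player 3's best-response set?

argmax u_3 = {V}

u_3(X vs A,Q) = 6
u_3(Y vs A,Q) = 1
u_3(Z vs A,Q) = 5
u_3(W vs A,Q) = 1
u_3(V vs A,Q) = 8
max payoff 8 at {V}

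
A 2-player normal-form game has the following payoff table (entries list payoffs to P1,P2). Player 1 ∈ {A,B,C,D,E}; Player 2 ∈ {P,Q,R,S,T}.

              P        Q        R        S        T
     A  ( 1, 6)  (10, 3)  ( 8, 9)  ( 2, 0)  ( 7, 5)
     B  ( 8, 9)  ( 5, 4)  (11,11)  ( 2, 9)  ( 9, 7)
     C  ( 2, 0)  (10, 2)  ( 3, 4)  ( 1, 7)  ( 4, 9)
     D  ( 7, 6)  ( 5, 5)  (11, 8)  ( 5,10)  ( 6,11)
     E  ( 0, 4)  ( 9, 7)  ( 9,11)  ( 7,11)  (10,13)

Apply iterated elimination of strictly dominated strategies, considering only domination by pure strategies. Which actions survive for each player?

P2 drop P (R beats it: A:9>6 B:11>9 C:4>0 D:8>6 E:11>4)
P2 drop Q (R beats it: A:9>3 B:11>4 C:4>2 D:8>5 E:11>7)
P1 drop A (E beats it: R:9>8 S:7>2 T:10>7)
P1 drop C (B beats it: R:11>3 S:2>1 T:9>4)
P1→{B,D,E} P2→{R,S,T}

Remaining: P1:{B,D,E} P2:{R,S,T}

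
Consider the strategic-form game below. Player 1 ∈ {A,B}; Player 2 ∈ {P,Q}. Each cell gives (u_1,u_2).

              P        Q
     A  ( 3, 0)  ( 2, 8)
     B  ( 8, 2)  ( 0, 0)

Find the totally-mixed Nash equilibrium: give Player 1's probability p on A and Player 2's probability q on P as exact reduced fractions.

P1 mixes 1/5 on A; P2 mixes 2/7 on P

P1 indiff ⇒ q·3+(1-q)·2 = q·8+(1-q)·0 ⇒ q(-5) = (1-q)(-2) ⇒ q = 2/7
P2 indiff ⇒ p·0+(1-p)·2 = p·8+(1-p)·0 ⇒ p(-8) = (1-p)(-2) ⇒ p = 1/5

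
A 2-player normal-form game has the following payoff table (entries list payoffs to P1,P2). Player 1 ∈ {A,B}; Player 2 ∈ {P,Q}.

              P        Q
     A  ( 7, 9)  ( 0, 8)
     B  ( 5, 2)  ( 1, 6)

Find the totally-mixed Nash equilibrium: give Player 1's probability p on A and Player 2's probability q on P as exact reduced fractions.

P1 mixes 4/5 on A; P2 mixes 1/3 on P

P1 indiff ⇒ q·7+(1-q)·0 = q·5+(1-q)·1 ⇒ q(2) = (1-q)(1) ⇒ q = 1/3
P2 indiff ⇒ p·9+(1-p)·2 = p·8+(1-p)·6 ⇒ p(1) = (1-p)(4) ⇒ p = 4/5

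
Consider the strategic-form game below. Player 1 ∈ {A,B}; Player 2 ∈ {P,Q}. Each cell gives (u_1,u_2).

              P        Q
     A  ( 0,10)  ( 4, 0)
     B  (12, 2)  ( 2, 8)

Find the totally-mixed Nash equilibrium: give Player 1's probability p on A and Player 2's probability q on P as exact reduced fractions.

p=3/8, q=1/7

P1 indiff ⇒ q·0+(1-q)·4 = q·12+(1-q)·2 ⇒ q(-12) = (1-q)(-2) ⇒ q = 1/7
P2 indiff ⇒ p·10+(1-p)·2 = p·0+(1-p)·8 ⇒ p(10) = (1-p)(6) ⇒ p = 3/8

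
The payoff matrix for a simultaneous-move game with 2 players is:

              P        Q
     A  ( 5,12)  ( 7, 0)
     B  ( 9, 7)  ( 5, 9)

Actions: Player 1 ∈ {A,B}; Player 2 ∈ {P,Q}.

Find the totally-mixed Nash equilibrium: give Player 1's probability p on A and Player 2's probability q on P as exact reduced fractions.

P1 indiff ⇒ q·5+(1-q)·7 = q·9+(1-q)·5 ⇒ q(-4) = (1-q)(-2) ⇒ q = 1/3
P2 indiff ⇒ p·12+(1-p)·7 = p·0+(1-p)·9 ⇒ p(12) = (1-p)(2) ⇒ p = 1/7

P1 mixes 1/7 on A; P2 mixes 1/3 on P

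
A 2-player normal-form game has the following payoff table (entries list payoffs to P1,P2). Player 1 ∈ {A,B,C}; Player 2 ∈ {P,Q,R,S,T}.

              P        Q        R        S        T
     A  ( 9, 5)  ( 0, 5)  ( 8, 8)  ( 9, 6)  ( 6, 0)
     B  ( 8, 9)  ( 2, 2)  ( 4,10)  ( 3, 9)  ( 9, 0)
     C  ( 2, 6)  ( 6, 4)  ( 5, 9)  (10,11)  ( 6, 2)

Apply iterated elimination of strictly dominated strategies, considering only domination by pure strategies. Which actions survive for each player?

IESDS → P1:{A,C} P2:{R,S}

P2 drop P (R beats it: A:8>5 B:10>9 C:9>6)
P2 drop Q (R beats it: A:8>5 B:10>2 C:9>4)
P2 drop T (R beats it: A:8>0 B:10>0 C:9>2)
P1 drop B (A beats it: R:8>4 S:9>3)
P1→{A,C} P2→{R,S}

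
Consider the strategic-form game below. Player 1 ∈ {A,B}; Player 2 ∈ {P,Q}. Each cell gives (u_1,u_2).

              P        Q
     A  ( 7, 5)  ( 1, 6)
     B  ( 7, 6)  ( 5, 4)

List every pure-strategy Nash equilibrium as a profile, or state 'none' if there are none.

NE set: (B,P)

(A,P): not NE [P2→Q gives 6>5]
(A,Q): not NE [P1→B gives 5>1]
(B,P): NE
(B,Q): not NE [P2→P gives 6>4]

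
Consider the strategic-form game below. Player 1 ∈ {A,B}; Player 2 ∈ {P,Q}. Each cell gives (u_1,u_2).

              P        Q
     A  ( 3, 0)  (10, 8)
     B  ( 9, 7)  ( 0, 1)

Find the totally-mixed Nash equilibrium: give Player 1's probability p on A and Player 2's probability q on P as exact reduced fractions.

P1 indiff ⇒ q·3+(1-q)·10 = q·9+(1-q)·0 ⇒ q(-6) = (1-q)(-10) ⇒ q = 5/8
P2 indiff ⇒ p·0+(1-p)·7 = p·8+(1-p)·1 ⇒ p(-8) = (1-p)(-6) ⇒ p = 3/7

p=3/7, q=5/8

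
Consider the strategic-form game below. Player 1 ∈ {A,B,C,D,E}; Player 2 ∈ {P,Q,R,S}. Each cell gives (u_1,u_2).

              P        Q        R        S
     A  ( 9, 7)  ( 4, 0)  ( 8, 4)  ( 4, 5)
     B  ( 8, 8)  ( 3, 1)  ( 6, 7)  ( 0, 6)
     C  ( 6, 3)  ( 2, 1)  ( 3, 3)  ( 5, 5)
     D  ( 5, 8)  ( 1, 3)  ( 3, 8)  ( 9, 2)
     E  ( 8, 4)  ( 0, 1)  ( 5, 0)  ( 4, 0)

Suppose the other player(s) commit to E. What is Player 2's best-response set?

P2 best: {P}

u_2(P vs E) = 4
u_2(Q vs E) = 1
u_2(R vs E) = 0
u_2(S vs E) = 0
max payoff 4 at {P}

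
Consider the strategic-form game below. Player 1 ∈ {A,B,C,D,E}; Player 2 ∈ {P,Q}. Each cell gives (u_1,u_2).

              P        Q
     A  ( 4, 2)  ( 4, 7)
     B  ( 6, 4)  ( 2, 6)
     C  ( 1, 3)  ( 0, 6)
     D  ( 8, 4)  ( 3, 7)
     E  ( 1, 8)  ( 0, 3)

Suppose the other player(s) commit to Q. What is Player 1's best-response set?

argmax u_1 = {A}

u_1(A vs Q) = 4
u_1(B vs Q) = 2
u_1(C vs Q) = 0
u_1(D vs Q) = 3
u_1(E vs Q) = 0
max payoff 4 at {A}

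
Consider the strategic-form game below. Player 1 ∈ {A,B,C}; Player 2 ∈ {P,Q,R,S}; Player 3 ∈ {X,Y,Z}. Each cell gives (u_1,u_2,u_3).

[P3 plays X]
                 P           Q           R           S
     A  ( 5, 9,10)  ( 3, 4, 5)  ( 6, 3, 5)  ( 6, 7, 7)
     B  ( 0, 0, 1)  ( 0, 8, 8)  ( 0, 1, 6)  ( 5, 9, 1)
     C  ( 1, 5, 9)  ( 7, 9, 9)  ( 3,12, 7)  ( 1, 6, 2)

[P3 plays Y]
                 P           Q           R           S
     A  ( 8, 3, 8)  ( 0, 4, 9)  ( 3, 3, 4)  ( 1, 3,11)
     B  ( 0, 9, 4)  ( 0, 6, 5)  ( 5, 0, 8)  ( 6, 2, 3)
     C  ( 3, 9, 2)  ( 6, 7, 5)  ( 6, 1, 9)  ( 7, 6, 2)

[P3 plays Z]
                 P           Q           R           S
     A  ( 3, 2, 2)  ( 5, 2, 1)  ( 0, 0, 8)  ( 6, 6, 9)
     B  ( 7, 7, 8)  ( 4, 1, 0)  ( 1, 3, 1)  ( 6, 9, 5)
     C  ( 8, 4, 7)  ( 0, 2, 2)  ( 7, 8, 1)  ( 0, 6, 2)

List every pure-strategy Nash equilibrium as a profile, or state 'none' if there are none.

Nash profiles: (A,P,X), (B,S,Z)

(A,P,X): NE
(A,P,Y): not NE [P2→Q gives 4>3; P3→X gives 10>8]
(A,P,Z): not NE [P1→C gives 8>3; P2→S gives 6>2; P3→X gives 10>2]
(A,Q,X): not NE [P1→C gives 7>3; P2→P gives 9>4; P3→Y gives 9>5]
(A,Q,Y): not NE [P1→C gives 6>0]
(A,Q,Z): not NE [P2→S gives 6>2; P3→Y gives 9>1]
(A,R,X): not NE [P2→P gives 9>3; P3→Z gives 8>5]
(A,R,Y): not NE [P1→C gives 6>3; P2→Q gives 4>3; P3→Z gives 8>4]
(A,R,Z): not NE [P1→C gives 7>0; P2→S gives 6>0]
(A,S,X): not NE [P2→P gives 9>7; P3→Y gives 11>7]
(A,S,Y): not NE [P1→C gives 7>1; P2→Q gives 4>3]
(A,S,Z): not NE [P3→Y gives 11>9]
(B,P,X): not NE [P1→A gives 5>0; P2→S gives 9>0; P3→Z gives 8>1]
(B,P,Y): not NE [P1→A gives 8>0; P3→Z gives 8>4]
(B,P,Z): not NE [P1→C gives 8>7; P2→S gives 9>7]
(B,Q,X): not NE [P1→C gives 7>0; P2→S gives 9>8]
(B,Q,Y): not NE [P1→C gives 6>0; P2→P gives 9>6; P3→X gives 8>5]
(B,Q,Z): not NE [P1→A gives 5>4; P2→S gives 9>1; P3→X gives 8>0]
(B,R,X): not NE [P1→A gives 6>0; P2→S gives 9>1; P3→Y gives 8>6]
(B,R,Y): not NE [P1→C gives 6>5; P2→P gives 9>0]
(B,R,Z): not NE [P1→C gives 7>1; P2→S gives 9>3; P3→Y gives 8>1]
(B,S,X): not NE [P1→A gives 6>5; P3→Z gives 5>1]
(B,S,Y): not NE [P1→C gives 7>6; P2→P gives 9>2; P3→Z gives 5>3]
(B,S,Z): NE
(C,P,X): not NE [P1→A gives 5>1; P2→R gives 12>5]
(C,P,Y): not NE [P1→A gives 8>3; P3→X gives 9>2]
(C,P,Z): not NE [P2→R gives 8>4; P3→X gives 9>7]
(C,Q,X): not NE [P2→R gives 12>9]
(C,Q,Y): not NE [P2→P gives 9>7; P3→X gives 9>5]
(C,Q,Z): not NE [P1→A gives 5>0; P2→R gives 8>2; P3→X gives 9>2]
(C,R,X): not NE [P1→A gives 6>3; P3→Y gives 9>7]
(C,R,Y): not NE [P2→P gives 9>1]
(C,R,Z): not NE [P3→Y gives 9>1]
(C,S,X): not NE [P1→A gives 6>1; P2→R gives 12>6]
(C,S,Y): not NE [P2→P gives 9>6]
(C,S,Z): not NE [P1→B gives 6>0; P2→R gives 8>6]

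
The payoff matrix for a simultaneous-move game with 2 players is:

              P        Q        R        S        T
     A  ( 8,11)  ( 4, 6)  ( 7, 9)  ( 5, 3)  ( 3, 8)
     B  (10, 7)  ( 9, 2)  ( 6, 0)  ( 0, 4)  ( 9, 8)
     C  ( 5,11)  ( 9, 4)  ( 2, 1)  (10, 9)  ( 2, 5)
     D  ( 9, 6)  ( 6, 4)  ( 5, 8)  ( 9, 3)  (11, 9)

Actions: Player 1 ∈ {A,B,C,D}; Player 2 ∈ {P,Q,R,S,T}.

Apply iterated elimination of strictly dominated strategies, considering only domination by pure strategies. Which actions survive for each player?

IESDS → P1:{A,B,D} P2:{P,R,T}

P2 drop Q (P beats it: A:11>6 B:7>2 C:11>4 D:6>4)
P2 drop S (P beats it: A:11>3 B:7>4 C:11>9 D:6>3)
P1 drop C (A beats it: P:8>5 R:7>2 T:3>2)
P1→{A,B,D} P2→{P,R,T}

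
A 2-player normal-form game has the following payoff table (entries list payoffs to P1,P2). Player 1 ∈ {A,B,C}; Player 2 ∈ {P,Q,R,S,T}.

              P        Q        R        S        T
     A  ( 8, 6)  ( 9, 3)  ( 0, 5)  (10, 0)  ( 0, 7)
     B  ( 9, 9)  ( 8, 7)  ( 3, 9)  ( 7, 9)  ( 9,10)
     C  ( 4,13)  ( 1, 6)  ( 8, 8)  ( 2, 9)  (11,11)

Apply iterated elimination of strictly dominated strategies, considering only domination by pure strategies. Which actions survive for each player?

Survivors P1:{B,C} P2:{P,T}

P2 drop Q (P beats it: A:6>3 B:9>7 C:13>6)
P2 drop R (T beats it: A:7>5 B:10>9 C:11>8)
P2 drop S (T beats it: A:7>0 B:10>9 C:11>9)
P1 drop A (B beats it: P:9>8 T:9>0)
P1→{B,C} P2→{P,T}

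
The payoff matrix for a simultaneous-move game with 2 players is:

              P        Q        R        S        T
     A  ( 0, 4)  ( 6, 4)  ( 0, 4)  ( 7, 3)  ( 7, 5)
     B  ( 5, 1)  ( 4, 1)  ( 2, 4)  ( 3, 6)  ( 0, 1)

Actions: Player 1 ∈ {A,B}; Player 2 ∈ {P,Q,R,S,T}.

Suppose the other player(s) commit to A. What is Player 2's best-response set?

u_2(P vs A) = 4
u_2(Q vs A) = 4
u_2(R vs A) = 4
u_2(S vs A) = 3
u_2(T vs A) = 5
max payoff 5 at {T}

argmax u_2 = {T}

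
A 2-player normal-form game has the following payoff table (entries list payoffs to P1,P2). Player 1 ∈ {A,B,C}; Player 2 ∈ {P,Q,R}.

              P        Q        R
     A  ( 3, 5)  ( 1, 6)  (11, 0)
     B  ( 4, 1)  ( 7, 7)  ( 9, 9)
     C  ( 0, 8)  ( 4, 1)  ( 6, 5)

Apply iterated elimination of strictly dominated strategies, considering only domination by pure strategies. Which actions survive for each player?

Remaining: P1:{A,B} P2:{Q,R}

P1 drop C (B beats it: P:4>0 Q:7>4 R:9>6)
P2 drop P (Q beats it: A:6>5 B:7>1)
P1→{A,B} P2→{Q,R}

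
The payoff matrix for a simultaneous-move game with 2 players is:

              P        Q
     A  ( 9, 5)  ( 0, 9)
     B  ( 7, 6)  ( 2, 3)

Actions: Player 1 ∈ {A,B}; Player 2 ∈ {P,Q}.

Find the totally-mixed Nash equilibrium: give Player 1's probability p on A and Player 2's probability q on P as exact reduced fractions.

P1 indiff ⇒ q·9+(1-q)·0 = q·7+(1-q)·2 ⇒ q(2) = (1-q)(2) ⇒ q = 1/2
P2 indiff ⇒ p·5+(1-p)·6 = p·9+(1-p)·3 ⇒ p(-4) = (1-p)(-3) ⇒ p = 3/7

P1 mixes 3/7 on A; P2 mixes 1/2 on P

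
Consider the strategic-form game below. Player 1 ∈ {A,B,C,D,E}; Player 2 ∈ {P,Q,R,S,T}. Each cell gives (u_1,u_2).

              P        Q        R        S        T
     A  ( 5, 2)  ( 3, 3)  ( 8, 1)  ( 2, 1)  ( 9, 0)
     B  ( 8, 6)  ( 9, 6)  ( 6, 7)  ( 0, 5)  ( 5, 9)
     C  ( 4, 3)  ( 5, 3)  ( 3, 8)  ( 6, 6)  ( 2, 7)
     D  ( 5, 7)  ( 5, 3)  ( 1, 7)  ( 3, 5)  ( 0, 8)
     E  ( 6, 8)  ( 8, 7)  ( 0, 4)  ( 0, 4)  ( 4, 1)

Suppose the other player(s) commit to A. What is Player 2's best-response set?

u_2(P vs A) = 2
u_2(Q vs A) = 3
u_2(R vs A) = 1
u_2(S vs A) = 1
u_2(T vs A) = 0
max payoff 3 at {Q}

argmax u_2 = {Q}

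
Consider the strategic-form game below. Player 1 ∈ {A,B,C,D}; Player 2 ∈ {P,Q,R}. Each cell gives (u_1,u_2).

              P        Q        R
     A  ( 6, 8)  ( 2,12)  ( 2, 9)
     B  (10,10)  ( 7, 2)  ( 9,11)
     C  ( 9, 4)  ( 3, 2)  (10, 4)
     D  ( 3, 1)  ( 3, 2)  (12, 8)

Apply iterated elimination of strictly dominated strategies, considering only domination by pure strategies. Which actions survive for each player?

Remaining: P1:{B,C,D} P2:{P,R}

P1 drop A (B beats it: P:10>6 Q:7>2 R:9>2)
P2 drop Q (R beats it: B:11>2 C:4>2 D:8>2)
P1→{B,C,D} P2→{P,R}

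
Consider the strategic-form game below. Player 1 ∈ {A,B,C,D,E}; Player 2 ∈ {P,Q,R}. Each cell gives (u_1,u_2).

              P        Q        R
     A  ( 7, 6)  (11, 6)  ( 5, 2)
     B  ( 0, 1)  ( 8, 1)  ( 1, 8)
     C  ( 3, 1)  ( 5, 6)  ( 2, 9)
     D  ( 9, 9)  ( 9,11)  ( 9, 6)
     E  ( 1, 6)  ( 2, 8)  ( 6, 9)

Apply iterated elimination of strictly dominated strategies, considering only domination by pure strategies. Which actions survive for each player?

Remaining: P1:{A,D} P2:{P,Q}

P1 drop B (A beats it: P:7>0 Q:11>8 R:5>1)
P1 drop C (A beats it: P:7>3 Q:11>5 R:5>2)
P1 drop E (D beats it: P:9>1 Q:9>2 R:9>6)
P2 drop R (P beats it: A:6>2 D:9>6)
P1→{A,D} P2→{P,Q}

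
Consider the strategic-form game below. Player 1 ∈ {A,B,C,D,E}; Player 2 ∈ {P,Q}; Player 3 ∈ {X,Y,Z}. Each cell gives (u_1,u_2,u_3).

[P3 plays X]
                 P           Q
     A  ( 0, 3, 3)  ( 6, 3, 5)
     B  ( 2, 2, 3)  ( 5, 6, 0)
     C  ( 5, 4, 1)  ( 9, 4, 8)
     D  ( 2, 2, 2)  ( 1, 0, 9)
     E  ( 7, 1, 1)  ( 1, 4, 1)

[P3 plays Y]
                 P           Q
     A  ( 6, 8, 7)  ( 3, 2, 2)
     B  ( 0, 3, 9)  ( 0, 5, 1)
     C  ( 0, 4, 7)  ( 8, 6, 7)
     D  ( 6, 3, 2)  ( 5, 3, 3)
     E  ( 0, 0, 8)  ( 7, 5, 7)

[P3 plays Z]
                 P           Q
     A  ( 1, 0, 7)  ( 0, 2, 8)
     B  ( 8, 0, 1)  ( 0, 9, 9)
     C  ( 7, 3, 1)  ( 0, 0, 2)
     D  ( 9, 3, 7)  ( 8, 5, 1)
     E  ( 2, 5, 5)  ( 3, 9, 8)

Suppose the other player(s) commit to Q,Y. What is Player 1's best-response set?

u_1(A vs Q,Y) = 3
u_1(B vs Q,Y) = 0
u_1(C vs Q,Y) = 8
u_1(D vs Q,Y) = 5
u_1(E vs Q,Y) = 7
max payoff 8 at {C}

BR_1 = {C}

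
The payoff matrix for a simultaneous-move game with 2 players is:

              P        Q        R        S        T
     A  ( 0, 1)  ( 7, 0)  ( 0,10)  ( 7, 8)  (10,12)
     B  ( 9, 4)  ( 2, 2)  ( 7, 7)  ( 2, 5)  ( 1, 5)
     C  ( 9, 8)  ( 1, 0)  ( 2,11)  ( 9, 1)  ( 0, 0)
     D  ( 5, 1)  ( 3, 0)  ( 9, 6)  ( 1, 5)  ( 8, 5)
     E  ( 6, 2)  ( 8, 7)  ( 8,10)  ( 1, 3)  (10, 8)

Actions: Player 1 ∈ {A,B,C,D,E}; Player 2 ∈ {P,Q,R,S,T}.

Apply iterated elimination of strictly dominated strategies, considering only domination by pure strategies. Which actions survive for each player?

P2 drop P (R beats it: A:10>1 B:7>4 C:11>8 D:6>1 E:10>2)
P2 drop Q (R beats it: A:10>0 B:7>2 C:11>0 D:6>0 E:10>7)
P2 drop S (R beats it: A:10>8 B:7>5 C:11>1 D:6>5 E:10>3)
P1 drop B (D beats it: R:9>7 T:8>1)
P1 drop C (D beats it: R:9>2 T:8>0)
P1→{A,D,E} P2→{R,T}

Remaining: P1:{A,D,E} P2:{R,T}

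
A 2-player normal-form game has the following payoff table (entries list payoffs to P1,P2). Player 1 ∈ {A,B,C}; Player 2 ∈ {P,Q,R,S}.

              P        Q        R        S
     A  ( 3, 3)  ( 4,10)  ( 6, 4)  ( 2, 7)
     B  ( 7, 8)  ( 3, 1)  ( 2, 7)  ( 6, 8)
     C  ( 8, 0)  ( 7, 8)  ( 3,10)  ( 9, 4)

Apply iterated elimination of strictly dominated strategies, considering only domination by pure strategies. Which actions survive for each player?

P1 drop B (C beats it: P:8>7 Q:7>3 R:3>2 S:9>6)
P2 drop P (Q beats it: A:10>3 C:8>0)
P2 drop S (Q beats it: A:10>7 C:8>4)
P1→{A,C} P2→{Q,R}

IESDS → P1:{A,C} P2:{Q,R}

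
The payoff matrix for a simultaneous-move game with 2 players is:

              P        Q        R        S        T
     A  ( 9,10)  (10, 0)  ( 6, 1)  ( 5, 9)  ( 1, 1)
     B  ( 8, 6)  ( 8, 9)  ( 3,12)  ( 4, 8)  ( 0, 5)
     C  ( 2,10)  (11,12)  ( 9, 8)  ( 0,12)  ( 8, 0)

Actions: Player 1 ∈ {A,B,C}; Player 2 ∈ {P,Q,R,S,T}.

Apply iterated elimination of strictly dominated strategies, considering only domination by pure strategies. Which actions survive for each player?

IESDS → P1:{A,C} P2:{P,Q,S}

P1 drop B (A beats it: P:9>8 Q:10>8 R:6>3 S:5>4 T:1>0)
P2 drop R (P beats it: A:10>1 C:10>8)
P2 drop T (P beats it: A:10>1 C:10>0)
P1→{A,C} P2→{P,Q,S}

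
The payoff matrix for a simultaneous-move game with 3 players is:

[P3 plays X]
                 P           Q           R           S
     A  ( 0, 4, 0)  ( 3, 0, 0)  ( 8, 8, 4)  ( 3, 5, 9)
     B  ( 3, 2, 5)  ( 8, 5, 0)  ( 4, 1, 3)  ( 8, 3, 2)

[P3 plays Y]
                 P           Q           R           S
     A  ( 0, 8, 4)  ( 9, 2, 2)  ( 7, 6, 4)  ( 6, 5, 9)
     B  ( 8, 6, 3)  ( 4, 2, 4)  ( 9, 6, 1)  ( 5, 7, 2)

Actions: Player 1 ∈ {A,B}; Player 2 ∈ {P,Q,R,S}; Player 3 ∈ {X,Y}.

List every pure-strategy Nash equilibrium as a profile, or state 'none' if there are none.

Nash profiles: (A,R,X)

(A,P,X): not NE [P1→B gives 3>0; P2→R gives 8>4; P3→Y gives 4>0]
(A,P,Y): not NE [P1→B gives 8>0]
(A,Q,X): not NE [P1→B gives 8>3; P2→R gives 8>0; P3→Y gives 2>0]
(A,Q,Y): not NE [P2→P gives 8>2]
(A,R,X): NE
(A,R,Y): not NE [P1→B gives 9>7; P2→P gives 8>6]
(A,S,X): not NE [P1→B gives 8>3; P2→R gives 8>5]
(A,S,Y): not NE [P2→P gives 8>5]
(B,P,X): not NE [P2→Q gives 5>2]
(B,P,Y): not NE [P2→S gives 7>6; P3→X gives 5>3]
(B,Q,X): not NE [P3→Y gives 4>0]
(B,Q,Y): not NE [P1→A gives 9>4; P2→S gives 7>2]
(B,R,X): not NE [P1→A gives 8>4; P2→Q gives 5>1]
(B,R,Y): not NE [P2→S gives 7>6; P3→X gives 3>1]
(B,S,X): not NE [P2→Q gives 5>3]
(B,S,Y): not NE [P1→A gives 6>5]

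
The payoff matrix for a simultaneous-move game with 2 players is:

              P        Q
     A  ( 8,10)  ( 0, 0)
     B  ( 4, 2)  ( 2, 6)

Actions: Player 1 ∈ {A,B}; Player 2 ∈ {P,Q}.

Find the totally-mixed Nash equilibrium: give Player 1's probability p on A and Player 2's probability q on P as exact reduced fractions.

P1 indiff ⇒ q·8+(1-q)·0 = q·4+(1-q)·2 ⇒ q(4) = (1-q)(2) ⇒ q = 1/3
P2 indiff ⇒ p·10+(1-p)·2 = p·0+(1-p)·6 ⇒ p(10) = (1-p)(4) ⇒ p = 2/7

p=2/7, q=1/3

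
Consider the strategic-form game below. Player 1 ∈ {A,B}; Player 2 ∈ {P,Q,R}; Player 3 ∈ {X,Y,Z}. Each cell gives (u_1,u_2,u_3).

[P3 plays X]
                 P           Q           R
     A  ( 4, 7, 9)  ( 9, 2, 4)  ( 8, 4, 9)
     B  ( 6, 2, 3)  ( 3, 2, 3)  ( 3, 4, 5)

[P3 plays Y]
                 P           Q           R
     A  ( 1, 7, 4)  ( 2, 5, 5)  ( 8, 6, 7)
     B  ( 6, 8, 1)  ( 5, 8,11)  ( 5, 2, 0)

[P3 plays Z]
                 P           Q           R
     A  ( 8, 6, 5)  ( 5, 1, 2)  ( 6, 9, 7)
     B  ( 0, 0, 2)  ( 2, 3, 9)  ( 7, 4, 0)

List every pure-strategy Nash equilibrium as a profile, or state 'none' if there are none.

NE set: (B,Q,Y)

(A,P,X): not NE [P1→B gives 6>4]
(A,P,Y): not NE [P1→B gives 6>1; P3→X gives 9>4]
(A,P,Z): not NE [P2→R gives 9>6; P3→X gives 9>5]
(A,Q,X): not NE [P2→P gives 7>2; P3→Y gives 5>4]
(A,Q,Y): not NE [P1→B gives 5>2; P2→P gives 7>5]
(A,Q,Z): not NE [P2→R gives 9>1; P3→Y gives 5>2]
(A,R,X): not NE [P2→P gives 7>4]
(A,R,Y): not NE [P2→P gives 7>6; P3→X gives 9>7]
(A,R,Z): not NE [P1→B gives 7>6; P3→X gives 9>7]
(B,P,X): not NE [P2→R gives 4>2]
(B,P,Y): not NE [P3→X gives 3>1]
(B,P,Z): not NE [P1→A gives 8>0; P2→R gives 4>0; P3→X gives 3>2]
(B,Q,X): not NE [P1→A gives 9>3; P2→R gives 4>2; P3→Y gives 11>3]
(B,Q,Y): NE
(B,Q,Z): not NE [P1→A gives 5>2; P2→R gives 4>3; P3→Y gives 11>9]
(B,R,X): not NE [P1→A gives 8>3]
(B,R,Y): not NE [P1→A gives 8>5; P2→Q gives 8>2; P3→X gives 5>0]
(B,R,Z): not NE [P3→X gives 5>0]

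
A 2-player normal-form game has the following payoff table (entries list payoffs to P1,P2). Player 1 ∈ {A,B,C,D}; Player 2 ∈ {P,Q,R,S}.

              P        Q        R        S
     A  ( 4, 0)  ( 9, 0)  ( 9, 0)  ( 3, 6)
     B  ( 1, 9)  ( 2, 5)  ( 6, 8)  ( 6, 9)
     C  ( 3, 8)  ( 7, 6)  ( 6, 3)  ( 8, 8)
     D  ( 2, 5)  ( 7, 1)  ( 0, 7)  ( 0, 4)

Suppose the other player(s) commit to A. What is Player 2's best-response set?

u_2(P vs A) = 0
u_2(Q vs A) = 0
u_2(R vs A) = 0
u_2(S vs A) = 6
max payoff 6 at {S}

P2 best: {S}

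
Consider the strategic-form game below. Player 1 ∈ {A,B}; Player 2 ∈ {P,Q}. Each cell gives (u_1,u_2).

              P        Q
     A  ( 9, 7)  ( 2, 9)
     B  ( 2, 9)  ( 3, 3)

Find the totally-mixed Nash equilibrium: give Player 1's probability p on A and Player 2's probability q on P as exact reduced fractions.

P1 indiff ⇒ q·9+(1-q)·2 = q·2+(1-q)·3 ⇒ q(7) = (1-q)(1) ⇒ q = 1/8
P2 indiff ⇒ p·7+(1-p)·9 = p·9+(1-p)·3 ⇒ p(-2) = (1-p)(-6) ⇒ p = 3/4

p=3/4, q=1/8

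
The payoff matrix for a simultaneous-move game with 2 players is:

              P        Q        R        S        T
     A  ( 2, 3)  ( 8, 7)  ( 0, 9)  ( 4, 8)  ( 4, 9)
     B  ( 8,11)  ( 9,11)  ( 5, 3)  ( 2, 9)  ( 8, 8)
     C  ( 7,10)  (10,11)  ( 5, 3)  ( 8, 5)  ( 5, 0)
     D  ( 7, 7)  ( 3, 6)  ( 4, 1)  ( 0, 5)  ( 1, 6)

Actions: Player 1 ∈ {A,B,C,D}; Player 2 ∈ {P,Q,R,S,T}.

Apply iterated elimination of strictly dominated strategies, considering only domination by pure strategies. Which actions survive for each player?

Remaining: P1:{B,C} P2:{P,Q}

P1 drop A (C beats it: P:7>2 Q:10>8 R:5>0 S:8>4 T:5>4)
P1 drop D (B beats it: P:8>7 Q:9>3 R:5>4 S:2>0 T:8>1)
P2 drop R (P beats it: B:11>3 C:10>3)
P2 drop S (P beats it: B:11>9 C:10>5)
P2 drop T (P beats it: B:11>8 C:10>0)
P1→{B,C} P2→{P,Q}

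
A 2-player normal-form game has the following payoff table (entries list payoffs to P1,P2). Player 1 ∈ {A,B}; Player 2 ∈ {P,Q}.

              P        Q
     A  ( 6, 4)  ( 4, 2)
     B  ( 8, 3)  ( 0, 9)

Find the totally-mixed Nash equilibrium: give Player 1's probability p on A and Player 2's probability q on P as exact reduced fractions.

p=3/4, q=2/3

P1 indiff ⇒ q·6+(1-q)·4 = q·8+(1-q)·0 ⇒ q(-2) = (1-q)(-4) ⇒ q = 2/3
P2 indiff ⇒ p·4+(1-p)·3 = p·2+(1-p)·9 ⇒ p(2) = (1-p)(6) ⇒ p = 3/4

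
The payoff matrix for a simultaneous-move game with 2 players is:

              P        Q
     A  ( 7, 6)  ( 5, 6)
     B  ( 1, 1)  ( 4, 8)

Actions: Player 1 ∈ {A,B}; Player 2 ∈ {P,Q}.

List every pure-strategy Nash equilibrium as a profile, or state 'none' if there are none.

PSNE = {(A,P), (A,Q)}

(A,P): NE
(A,Q): NE
(B,P): not NE [P1→A gives 7>1; P2→Q gives 8>1]
(B,Q): not NE [P1→A gives 5>4]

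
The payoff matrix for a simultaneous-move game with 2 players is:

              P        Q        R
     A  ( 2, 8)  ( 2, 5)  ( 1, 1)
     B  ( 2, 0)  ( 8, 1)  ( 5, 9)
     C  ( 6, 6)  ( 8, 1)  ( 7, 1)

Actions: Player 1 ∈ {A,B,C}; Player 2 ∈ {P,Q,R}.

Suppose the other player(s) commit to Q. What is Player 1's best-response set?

BR_1 = {B,C}

u_1(A vs Q) = 2
u_1(B vs Q) = 8
u_1(C vs Q) = 8
max payoff 8 at {B,C}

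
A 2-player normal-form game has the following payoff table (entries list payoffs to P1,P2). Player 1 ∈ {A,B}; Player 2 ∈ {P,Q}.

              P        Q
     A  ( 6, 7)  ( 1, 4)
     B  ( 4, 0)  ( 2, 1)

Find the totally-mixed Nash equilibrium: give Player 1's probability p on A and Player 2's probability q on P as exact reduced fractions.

P1 indiff ⇒ q·6+(1-q)·1 = q·4+(1-q)·2 ⇒ q(2) = (1-q)(1) ⇒ q = 1/3
P2 indiff ⇒ p·7+(1-p)·0 = p·4+(1-p)·1 ⇒ p(3) = (1-p)(1) ⇒ p = 1/4

(p,q) = (1/4, 1/3)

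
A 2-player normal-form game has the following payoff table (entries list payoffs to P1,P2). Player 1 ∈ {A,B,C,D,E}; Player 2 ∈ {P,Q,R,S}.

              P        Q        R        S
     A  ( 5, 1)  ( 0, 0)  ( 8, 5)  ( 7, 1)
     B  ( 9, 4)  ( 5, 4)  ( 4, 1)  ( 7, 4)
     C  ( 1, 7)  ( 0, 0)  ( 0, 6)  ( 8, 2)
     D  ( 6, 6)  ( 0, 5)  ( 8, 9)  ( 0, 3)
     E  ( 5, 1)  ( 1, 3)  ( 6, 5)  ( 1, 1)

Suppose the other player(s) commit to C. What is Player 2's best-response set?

u_2(P vs C) = 7
u_2(Q vs C) = 0
u_2(R vs C) = 6
u_2(S vs C) = 2
max payoff 7 at {P}

P2 best: {P}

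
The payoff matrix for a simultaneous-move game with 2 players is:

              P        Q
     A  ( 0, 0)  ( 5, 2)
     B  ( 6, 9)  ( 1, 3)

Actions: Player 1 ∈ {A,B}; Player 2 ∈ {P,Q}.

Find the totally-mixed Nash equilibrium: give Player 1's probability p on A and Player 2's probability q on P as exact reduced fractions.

p=3/4, q=2/5

P1 indiff ⇒ q·0+(1-q)·5 = q·6+(1-q)·1 ⇒ q(-6) = (1-q)(-4) ⇒ q = 2/5
P2 indiff ⇒ p·0+(1-p)·9 = p·2+(1-p)·3 ⇒ p(-2) = (1-p)(-6) ⇒ p = 3/4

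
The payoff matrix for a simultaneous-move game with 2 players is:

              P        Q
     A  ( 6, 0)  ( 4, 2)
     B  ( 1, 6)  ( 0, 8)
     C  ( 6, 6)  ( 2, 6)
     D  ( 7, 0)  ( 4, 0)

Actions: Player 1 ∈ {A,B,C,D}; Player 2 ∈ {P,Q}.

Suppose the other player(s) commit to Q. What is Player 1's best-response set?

P1 best: {A,D}

u_1(A vs Q) = 4
u_1(B vs Q) = 0
u_1(C vs Q) = 2
u_1(D vs Q) = 4
max payoff 4 at {A,D}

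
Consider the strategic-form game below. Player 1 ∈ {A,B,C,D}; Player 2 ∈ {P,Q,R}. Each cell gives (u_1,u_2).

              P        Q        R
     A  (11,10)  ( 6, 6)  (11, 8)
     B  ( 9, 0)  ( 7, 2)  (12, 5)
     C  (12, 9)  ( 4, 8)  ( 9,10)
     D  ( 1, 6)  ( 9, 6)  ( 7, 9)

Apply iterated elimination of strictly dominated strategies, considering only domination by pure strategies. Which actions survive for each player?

Remaining: P1:{A,B,C} P2:{P,R}

P2 drop Q (R beats it: A:8>6 B:5>2 C:10>8 D:9>6)
P1 drop D (A beats it: P:11>1 R:11>7)
P1→{A,B,C} P2→{P,R}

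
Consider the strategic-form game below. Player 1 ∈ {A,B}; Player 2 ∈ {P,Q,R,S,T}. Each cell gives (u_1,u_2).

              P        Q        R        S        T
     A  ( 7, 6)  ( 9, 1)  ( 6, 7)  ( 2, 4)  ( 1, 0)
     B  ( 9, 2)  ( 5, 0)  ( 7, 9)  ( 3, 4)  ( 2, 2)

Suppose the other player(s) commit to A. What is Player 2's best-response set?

u_2(P vs A) = 6
u_2(Q vs A) = 1
u_2(R vs A) = 7
u_2(S vs A) = 4
u_2(T vs A) = 0
max payoff 7 at {R}

argmax u_2 = {R}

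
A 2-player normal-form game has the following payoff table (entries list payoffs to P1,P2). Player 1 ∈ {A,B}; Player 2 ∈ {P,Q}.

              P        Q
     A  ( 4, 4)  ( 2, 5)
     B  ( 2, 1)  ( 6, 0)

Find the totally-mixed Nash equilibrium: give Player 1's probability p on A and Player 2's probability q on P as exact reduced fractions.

P1 mixes 1/2 on A; P2 mixes 2/3 on P

P1 indiff ⇒ q·4+(1-q)·2 = q·2+(1-q)·6 ⇒ q(2) = (1-q)(4) ⇒ q = 2/3
P2 indiff ⇒ p·4+(1-p)·1 = p·5+(1-p)·0 ⇒ p(-1) = (1-p)(-1) ⇒ p = 1/2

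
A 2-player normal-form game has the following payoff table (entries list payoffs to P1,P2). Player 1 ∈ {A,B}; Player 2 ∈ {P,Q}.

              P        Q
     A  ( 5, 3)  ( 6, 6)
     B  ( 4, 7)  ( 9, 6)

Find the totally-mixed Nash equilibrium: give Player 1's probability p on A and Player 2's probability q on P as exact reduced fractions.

p=1/4, q=3/4

P1 indiff ⇒ q·5+(1-q)·6 = q·4+(1-q)·9 ⇒ q(1) = (1-q)(3) ⇒ q = 3/4
P2 indiff ⇒ p·3+(1-p)·7 = p·6+(1-p)·6 ⇒ p(-3) = (1-p)(-1) ⇒ p = 1/4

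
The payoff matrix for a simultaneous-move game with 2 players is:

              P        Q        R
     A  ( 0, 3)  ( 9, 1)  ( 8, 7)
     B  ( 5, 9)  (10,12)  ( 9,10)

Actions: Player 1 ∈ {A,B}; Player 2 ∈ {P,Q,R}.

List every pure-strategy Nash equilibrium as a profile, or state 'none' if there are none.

PSNE = {(B,Q)}

(A,P): not NE [P1→B gives 5>0; P2→R gives 7>3]
(A,Q): not NE [P1→B gives 10>9; P2→R gives 7>1]
(A,R): not NE [P1→B gives 9>8]
(B,P): not NE [P2→Q gives 12>9]
(B,Q): NE
(B,R): not NE [P2→Q gives 12>10]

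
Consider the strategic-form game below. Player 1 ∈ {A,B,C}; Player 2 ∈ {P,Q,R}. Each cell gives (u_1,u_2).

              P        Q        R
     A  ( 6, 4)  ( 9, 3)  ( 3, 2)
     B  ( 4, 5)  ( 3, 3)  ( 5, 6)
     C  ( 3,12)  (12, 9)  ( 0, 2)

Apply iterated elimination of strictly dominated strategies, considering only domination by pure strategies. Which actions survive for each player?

Survivors P1:{A,B} P2:{P,R}

P2 drop Q (P beats it: A:4>3 B:5>3 C:12>9)
P1 drop C (A beats it: P:6>3 R:3>0)
P1→{A,B} P2→{P,R}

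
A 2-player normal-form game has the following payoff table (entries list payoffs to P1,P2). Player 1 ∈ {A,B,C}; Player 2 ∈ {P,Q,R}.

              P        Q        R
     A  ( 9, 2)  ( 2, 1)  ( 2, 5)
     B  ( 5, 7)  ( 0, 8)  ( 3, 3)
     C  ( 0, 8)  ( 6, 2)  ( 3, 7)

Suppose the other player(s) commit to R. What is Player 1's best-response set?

u_1(A vs R) = 2
u_1(B vs R) = 3
u_1(C vs R) = 3
max payoff 3 at {B,C}

P1 best: {B,C}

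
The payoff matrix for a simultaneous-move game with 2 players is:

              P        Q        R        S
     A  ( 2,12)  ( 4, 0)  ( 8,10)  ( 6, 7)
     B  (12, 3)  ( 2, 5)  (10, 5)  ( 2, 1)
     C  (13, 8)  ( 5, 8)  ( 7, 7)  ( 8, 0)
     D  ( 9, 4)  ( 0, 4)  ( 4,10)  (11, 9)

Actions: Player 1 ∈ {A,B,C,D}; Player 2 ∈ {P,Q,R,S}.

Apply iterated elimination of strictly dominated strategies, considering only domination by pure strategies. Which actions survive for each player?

P2 drop S (R beats it: A:10>7 B:5>1 C:7>0 D:10>9)
P1 drop D (B beats it: P:12>9 Q:2>0 R:10>4)
P1→{A,B,C} P2→{P,Q,R}

Survivors P1:{A,B,C} P2:{P,Q,R}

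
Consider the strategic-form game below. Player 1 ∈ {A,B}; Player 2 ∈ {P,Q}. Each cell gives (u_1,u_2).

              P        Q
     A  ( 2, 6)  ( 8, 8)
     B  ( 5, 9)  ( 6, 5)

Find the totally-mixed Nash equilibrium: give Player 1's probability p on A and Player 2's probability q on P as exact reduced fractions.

P1 indiff ⇒ q·2+(1-q)·8 = q·5+(1-q)·6 ⇒ q(-3) = (1-q)(-2) ⇒ q = 2/5
P2 indiff ⇒ p·6+(1-p)·9 = p·8+(1-p)·5 ⇒ p(-2) = (1-p)(-4) ⇒ p = 2/3

(p,q) = (2/3, 2/5)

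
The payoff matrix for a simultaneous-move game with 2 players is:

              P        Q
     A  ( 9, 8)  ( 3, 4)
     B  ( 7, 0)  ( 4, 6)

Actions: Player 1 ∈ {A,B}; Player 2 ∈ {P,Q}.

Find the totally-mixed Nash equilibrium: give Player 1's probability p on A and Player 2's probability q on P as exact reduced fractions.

P1 indiff ⇒ q·9+(1-q)·3 = q·7+(1-q)·4 ⇒ q(2) = (1-q)(1) ⇒ q = 1/3
P2 indiff ⇒ p·8+(1-p)·0 = p·4+(1-p)·6 ⇒ p(4) = (1-p)(6) ⇒ p = 3/5

P1 mixes 3/5 on A; P2 mixes 1/3 on P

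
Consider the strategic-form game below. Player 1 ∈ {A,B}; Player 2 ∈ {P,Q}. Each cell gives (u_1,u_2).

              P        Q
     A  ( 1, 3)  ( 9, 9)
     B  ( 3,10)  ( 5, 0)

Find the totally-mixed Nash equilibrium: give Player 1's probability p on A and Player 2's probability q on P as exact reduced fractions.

(p,q) = (5/8, 2/3)

P1 indiff ⇒ q·1+(1-q)·9 = q·3+(1-q)·5 ⇒ q(-2) = (1-q)(-4) ⇒ q = 2/3
P2 indiff ⇒ p·3+(1-p)·10 = p·9+(1-p)·0 ⇒ p(-6) = (1-p)(-10) ⇒ p = 5/8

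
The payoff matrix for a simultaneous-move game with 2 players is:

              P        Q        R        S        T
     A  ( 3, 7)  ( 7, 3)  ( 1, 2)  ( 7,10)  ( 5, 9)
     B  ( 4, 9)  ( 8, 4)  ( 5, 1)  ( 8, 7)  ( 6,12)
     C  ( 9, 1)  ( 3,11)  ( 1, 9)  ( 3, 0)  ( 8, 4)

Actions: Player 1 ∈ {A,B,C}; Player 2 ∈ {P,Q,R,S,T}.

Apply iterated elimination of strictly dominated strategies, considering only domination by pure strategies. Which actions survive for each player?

Survivors P1:{B,C} P2:{Q,T}

P1 drop A (B beats it: P:4>3 Q:8>7 R:5>1 S:8>7 T:6>5)
P2 drop P (T beats it: B:12>9 C:4>1)
P2 drop R (Q beats it: B:4>1 C:11>9)
P2 drop S (T beats it: B:12>7 C:4>0)
P1→{B,C} P2→{Q,T}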